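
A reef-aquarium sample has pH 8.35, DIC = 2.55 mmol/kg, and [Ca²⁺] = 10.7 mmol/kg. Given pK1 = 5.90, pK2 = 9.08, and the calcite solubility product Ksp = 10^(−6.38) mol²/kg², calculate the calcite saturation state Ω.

Ω = 10.2

α₂ = 1 / (1 + [H⁺]/K2 + [H⁺]²/(K1K2)) = 1 / (1 + 10^+0.73 + 10^-1.72)
   = 1 / (1 + 5.3703 + 0.019055) = 1/6.3894 = 0.1565
[CO3²⁻] = α₂ × DIC = 0.1565 × 2.55 = 0.3991 mmol/kg
Ksp = 10^(−6.38) = 4.169×10^-7
Ω = [Ca²⁺][CO3²⁻]/Ksp = (10.7×10^-3)(3.991×10^-4) / 4.169×10^-7 = 10.2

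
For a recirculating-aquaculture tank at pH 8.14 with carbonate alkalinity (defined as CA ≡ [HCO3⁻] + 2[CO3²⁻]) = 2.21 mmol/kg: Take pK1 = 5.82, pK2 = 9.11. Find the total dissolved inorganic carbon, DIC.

CA = [HCO3⁻] + 2[CO3²⁻] = (α₁ + 2α₂)·DIC
At pH 8.14: [H⁺]/K1 = 10^-2.32 = 0.0047863, K2/[H⁺] = 10^-0.97 = 0.10715
α₁ = 1/(1 + 0.0047863 + 0.10715) = 1/1.1119 = 0.8993; α₂ = α₁·K2/[H⁺] = 0.09637
α₁ + 2α₂ = 1.0921
DIC = CA / (α₁ + 2α₂) = 2.21 / 1.0921 = 2.02 mmol/kg

DIC = 2.02 mmol/kg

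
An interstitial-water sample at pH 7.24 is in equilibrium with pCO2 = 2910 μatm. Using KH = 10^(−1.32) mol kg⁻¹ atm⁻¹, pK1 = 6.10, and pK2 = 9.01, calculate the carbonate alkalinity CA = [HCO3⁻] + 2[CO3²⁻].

[CO2*] = KH · pCO2 = 10^(−1.32) × 2910×10^-6 = 1.393×10^-4 mol/kg
α₀ = 1/(1 + K1/[H⁺] + K1K2/[H⁺]²) = 1/(1 + 10^+1.14 + 10^-0.63) = 0.06650
DIC = [CO2*]/α₀ = 1.393×10^-4 / 0.06650 = 2.095 mmol/kg
CA = (α₁ + 2α₂)·DIC = (0.9179 + 2×0.01559) × 2.095 = 1.99 mmol/kg

CA = 1.99 mmol/kg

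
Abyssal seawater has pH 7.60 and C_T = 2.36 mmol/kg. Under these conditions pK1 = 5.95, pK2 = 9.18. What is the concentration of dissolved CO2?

α₀ = 1 / (1 + K1/[H⁺] + K1K2/[H⁺]²) = 1 / (1 + 10^+1.65 + 10^+0.07)
   = 1 / (1 + 44.668 + 1.1749) = 1/46.843 = 0.02135
[CO2*] = α₀ × DIC = 0.02135 × 2.36 = 0.0504 mmol/kg

[CO2*] = 0.0504 mmol/kg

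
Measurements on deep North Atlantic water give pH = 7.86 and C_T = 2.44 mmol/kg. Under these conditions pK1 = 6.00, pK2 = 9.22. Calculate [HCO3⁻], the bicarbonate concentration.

[HCO3⁻] = 2.31 mmol/kg

α₁ = 1 / (1 + [H⁺]/K1 + K2/[H⁺]) = 1 / (1 + 10^-1.86 + 10^-1.36)
   = 1 / (1 + 0.013804 + 0.043652) = 1/1.0575 = 0.9457
[HCO3⁻] = α₁ × DIC = 0.9457 × 2.44 = 2.31 mmol/kg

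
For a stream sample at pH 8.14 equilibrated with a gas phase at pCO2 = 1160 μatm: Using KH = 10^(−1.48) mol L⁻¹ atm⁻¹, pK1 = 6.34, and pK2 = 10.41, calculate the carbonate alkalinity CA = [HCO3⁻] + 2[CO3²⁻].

[CO2*] = KH · pCO2 = 10^(−1.48) × 1160×10^-6 = 3.841×10^-5 mol/L
α₀ = 1/(1 + K1/[H⁺] + K1K2/[H⁺]²) = 1/(1 + 10^+1.80 + 10^-0.47) = 0.01552
DIC = [CO2*]/α₀ = 3.841×10^-5 / 0.01552 = 2.475 mmol/L
CA = (α₁ + 2α₂)·DIC = (0.9792 + 2×0.005259) × 2.475 = 2.45 mmol/L

CA = 2.45 mmol/L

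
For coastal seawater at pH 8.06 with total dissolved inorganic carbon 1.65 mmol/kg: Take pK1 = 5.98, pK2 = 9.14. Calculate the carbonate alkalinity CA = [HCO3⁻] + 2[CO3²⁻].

CA = [HCO3⁻] + 2[CO3²⁻] = (α₁ + 2α₂)·DIC
At pH 8.06: [H⁺]/K1 = 10^-2.08 = 0.0083176, K2/[H⁺] = 10^-1.08 = 0.083176
α₁ = 1/(1 + 0.0083176 + 0.083176) = 1/1.0915 = 0.9162; α₂ = α₁·K2/[H⁺] = 0.07620
α₁ + 2α₂ = 1.0686
CA = 1.0686 × 1.65 = 1.76 mmol/kg

CA = 1.76 mmol/kg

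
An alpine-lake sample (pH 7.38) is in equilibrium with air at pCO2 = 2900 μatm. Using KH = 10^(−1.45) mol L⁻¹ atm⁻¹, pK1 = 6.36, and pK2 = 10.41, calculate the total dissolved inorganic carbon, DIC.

[CO2*] = KH · pCO2 = 10^(−1.45) × 2900×10^-6 = 1.029×10^-4 mol/L
α₀ = 1/(1 + K1/[H⁺] + K1K2/[H⁺]²) = 1/(1 + 10^+1.02 + 10^-2.01) = 0.08710
DIC = [CO2*]/α₀ = 1.029×10^-4 / 0.08710 = 1.18 mmol/L

DIC = 1.18 mmol/L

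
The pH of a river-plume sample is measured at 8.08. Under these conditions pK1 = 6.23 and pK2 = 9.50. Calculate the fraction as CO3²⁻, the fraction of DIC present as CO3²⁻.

α₂ = 0.0361

α₂ = 1 / (1 + [H⁺]/K2 + [H⁺]²/(K1K2)) = 1 / (1 + 10^+1.42 + 10^-0.43)
   = 1 / (1 + 26.303 + 0.37154) = 1/27.674 = 0.03613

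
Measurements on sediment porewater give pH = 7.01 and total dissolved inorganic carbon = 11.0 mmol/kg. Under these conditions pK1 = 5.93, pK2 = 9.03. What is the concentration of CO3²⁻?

α₂ = 1 / (1 + [H⁺]/K2 + [H⁺]²/(K1K2)) = 1 / (1 + 10^+2.02 + 10^+0.94)
   = 1 / (1 + 104.71 + 8.7096) = 1/114.42 = 0.008740
[CO3²⁻] = α₂ × DIC = 0.008740 × 11.0 = 0.0961 mmol/kg

[CO3²⁻] = 0.0961 mmol/kg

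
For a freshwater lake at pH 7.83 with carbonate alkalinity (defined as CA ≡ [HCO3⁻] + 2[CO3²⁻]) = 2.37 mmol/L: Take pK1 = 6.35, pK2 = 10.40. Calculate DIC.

DIC = 2.44 mmol/L

CA = [HCO3⁻] + 2[CO3²⁻] = (α₁ + 2α₂)·DIC
At pH 7.83: [H⁺]/K1 = 10^-1.48 = 0.033113, K2/[H⁺] = 10^-2.57 = 0.0026915
α₁ = 1/(1 + 0.033113 + 0.0026915) = 1/1.0358 = 0.9654; α₂ = α₁·K2/[H⁺] = 0.002598
α₁ + 2α₂ = 0.9706
DIC = CA / (α₁ + 2α₂) = 2.37 / 0.9706 = 2.44 mmol/L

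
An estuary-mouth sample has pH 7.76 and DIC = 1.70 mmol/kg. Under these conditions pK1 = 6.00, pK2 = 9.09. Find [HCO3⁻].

[HCO3⁻] = 1.60 mmol/kg

α₁ = 1 / (1 + [H⁺]/K1 + K2/[H⁺]) = 1 / (1 + 10^-1.76 + 10^-1.33)
   = 1 / (1 + 0.017378 + 0.046774) = 1/1.0642 = 0.9397
[HCO3⁻] = α₁ × DIC = 0.9397 × 1.70 = 1.60 mmol/kg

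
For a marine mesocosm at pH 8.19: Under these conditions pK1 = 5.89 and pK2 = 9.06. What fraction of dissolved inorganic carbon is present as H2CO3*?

α₀ = 0.00440

α₀ = 1 / (1 + K1/[H⁺] + K1K2/[H⁺]²) = 1 / (1 + 10^+2.30 + 10^+1.43)
   = 1 / (1 + 199.53 + 26.915) = 1/227.44 = 0.004397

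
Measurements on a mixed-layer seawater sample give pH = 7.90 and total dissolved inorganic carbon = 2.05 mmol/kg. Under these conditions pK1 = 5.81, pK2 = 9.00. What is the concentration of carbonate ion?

[CO3²⁻] = 0.150 mmol/kg

α₂ = 1 / (1 + [H⁺]/K2 + [H⁺]²/(K1K2)) = 1 / (1 + 10^+1.10 + 10^-0.99)
   = 1 / (1 + 12.589 + 0.10233) = 1/13.692 = 0.07304
[CO3²⁻] = α₂ × DIC = 0.07304 × 2.05 = 0.150 mmol/kg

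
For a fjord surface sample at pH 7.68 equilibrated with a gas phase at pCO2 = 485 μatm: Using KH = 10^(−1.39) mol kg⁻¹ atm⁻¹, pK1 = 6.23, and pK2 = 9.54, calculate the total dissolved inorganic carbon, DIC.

[CO2*] = KH · pCO2 = 10^(−1.39) × 485×10^-6 = 1.976×10^-5 mol/kg
α₀ = 1/(1 + K1/[H⁺] + K1K2/[H⁺]²) = 1/(1 + 10^+1.45 + 10^-0.41) = 0.03381
DIC = [CO2*]/α₀ = 1.976×10^-5 / 0.03381 = 0.584 mmol/kg

DIC = 0.584 mmol/kg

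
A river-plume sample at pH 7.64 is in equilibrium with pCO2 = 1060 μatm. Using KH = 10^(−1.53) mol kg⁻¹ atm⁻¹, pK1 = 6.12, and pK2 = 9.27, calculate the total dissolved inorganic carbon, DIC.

[CO2*] = KH · pCO2 = 10^(−1.53) × 1060×10^-6 = 3.128×10^-5 mol/kg
α₀ = 1/(1 + K1/[H⁺] + K1K2/[H⁺]²) = 1/(1 + 10^+1.52 + 10^-0.11) = 0.02866
DIC = [CO2*]/α₀ = 3.128×10^-5 / 0.02866 = 1.09 mmol/kg

DIC = 1.09 mmol/kg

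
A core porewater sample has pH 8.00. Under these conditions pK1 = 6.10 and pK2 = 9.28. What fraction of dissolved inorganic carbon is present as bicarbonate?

α₁ = 0.939

α₁ = 1 / (1 + [H⁺]/K1 + K2/[H⁺]) = 1 / (1 + 10^-1.90 + 10^-1.28)
   = 1 / (1 + 0.012589 + 0.052481) = 1/1.0651 = 0.9389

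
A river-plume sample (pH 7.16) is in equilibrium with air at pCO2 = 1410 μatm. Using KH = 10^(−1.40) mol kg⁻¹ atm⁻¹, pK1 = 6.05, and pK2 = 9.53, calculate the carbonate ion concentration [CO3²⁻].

[CO3²⁻] = 3.08 μmol/kg

[CO2*] = KH · pCO2 = 10^(−1.40) × 1410×10^-6 = 5.613×10^-5 mol/kg
α₀ = 1/(1 + K1/[H⁺] + K1K2/[H⁺]²) = 1/(1 + 10^+1.11 + 10^-1.26) = 0.07175
DIC = [CO2*]/α₀ = 5.613×10^-5 / 0.07175 = 0.7824 mmol/kg
[CO3²⁻] = α₂·DIC; α₂ = 0.003943, so [CO3²⁻] = 0.003943 × 0.7824 = 0.00308 mmol/kg = 3.08 μmol/kg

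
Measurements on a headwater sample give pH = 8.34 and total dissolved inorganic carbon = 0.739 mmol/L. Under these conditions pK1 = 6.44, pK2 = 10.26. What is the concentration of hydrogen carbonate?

[HCO3⁻] = 0.721 mmol/L

α₁ = 1 / (1 + [H⁺]/K1 + K2/[H⁺]) = 1 / (1 + 10^-1.90 + 10^-1.92)
   = 1 / (1 + 0.012589 + 0.012023) = 1/1.0246 = 0.9760
[HCO3⁻] = α₁ × DIC = 0.9760 × 0.739 = 0.721 mmol/L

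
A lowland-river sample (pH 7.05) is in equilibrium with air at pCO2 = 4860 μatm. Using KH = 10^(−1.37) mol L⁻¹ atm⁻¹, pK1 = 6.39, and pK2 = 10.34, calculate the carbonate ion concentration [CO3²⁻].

[CO3²⁻] = 0.486 μmol/L

[CO2*] = KH · pCO2 = 10^(−1.37) × 4860×10^-6 = 2.073×10^-4 mol/L
α₀ = 1/(1 + K1/[H⁺] + K1K2/[H⁺]²) = 1/(1 + 10^+0.66 + 10^-2.63) = 0.1794
DIC = [CO2*]/α₀ = 2.073×10^-4 / 0.1794 = 1.155 mmol/L
[CO3²⁻] = α₂·DIC; α₂ = 0.0004206, so [CO3²⁻] = 0.0004206 × 1.155 = 0.000486 mmol/L = 0.486 μmol/L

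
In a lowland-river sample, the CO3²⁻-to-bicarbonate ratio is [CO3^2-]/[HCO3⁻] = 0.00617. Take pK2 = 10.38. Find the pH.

pH = 8.17

From K2 = [H⁺][CO3^2-]/[HCO3⁻]:  pH = pK2 + log₁₀([CO3^2-]/[HCO3⁻])
log₁₀(0.00617) = -2.210
pH = 10.38 + (-2.210) = 8.17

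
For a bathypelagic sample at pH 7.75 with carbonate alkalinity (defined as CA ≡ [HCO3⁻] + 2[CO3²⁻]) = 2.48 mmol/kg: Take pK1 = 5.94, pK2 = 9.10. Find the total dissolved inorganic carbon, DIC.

CA = [HCO3⁻] + 2[CO3²⁻] = (α₁ + 2α₂)·DIC
At pH 7.75: [H⁺]/K1 = 10^-1.81 = 0.015488, K2/[H⁺] = 10^-1.35 = 0.044668
α₁ = 1/(1 + 0.015488 + 0.044668) = 1/1.0602 = 0.9433; α₂ = α₁·K2/[H⁺] = 0.04213
α₁ + 2α₂ = 1.0275
DIC = CA / (α₁ + 2α₂) = 2.48 / 1.0275 = 2.41 mmol/kg

DIC = 2.41 mmol/kg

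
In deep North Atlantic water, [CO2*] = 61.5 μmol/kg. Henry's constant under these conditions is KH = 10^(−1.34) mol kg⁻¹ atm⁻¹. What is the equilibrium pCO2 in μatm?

KH = 10^(−1.34) = 4.571×10^-2 mol kg⁻¹ atm⁻¹
pCO2 = [CO2*]/KH = 61.5×10^-6 / 4.571×10^-2 = 1.35×10^-3 atm = 1350 μatm

pCO2 = 1350 μatm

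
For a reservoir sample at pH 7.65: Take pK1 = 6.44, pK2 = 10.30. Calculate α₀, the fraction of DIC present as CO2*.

α₀ = 0.0580

α₀ = 1 / (1 + K1/[H⁺] + K1K2/[H⁺]²) = 1 / (1 + 10^+1.21 + 10^-1.44)
   = 1 / (1 + 16.218 + 0.036308) = 1/17.254 = 0.05796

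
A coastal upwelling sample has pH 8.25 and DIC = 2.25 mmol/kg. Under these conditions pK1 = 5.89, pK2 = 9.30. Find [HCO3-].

α₁ = 1 / (1 + [H⁺]/K1 + K2/[H⁺]) = 1 / (1 + 10^-2.36 + 10^-1.05)
   = 1 / (1 + 0.0043652 + 0.089125) = 1/1.0935 = 0.9145
[HCO3⁻] = α₁ × DIC = 0.9145 × 2.25 = 2.06 mmol/kg

[HCO3⁻] = 2.06 mmol/kg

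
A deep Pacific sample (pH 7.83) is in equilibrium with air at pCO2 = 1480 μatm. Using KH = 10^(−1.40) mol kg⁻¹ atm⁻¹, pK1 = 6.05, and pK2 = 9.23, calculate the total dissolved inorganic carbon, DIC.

[CO2*] = KH · pCO2 = 10^(−1.40) × 1480×10^-6 = 5.892×10^-5 mol/kg
α₀ = 1/(1 + K1/[H⁺] + K1K2/[H⁺]²) = 1/(1 + 10^+1.78 + 10^+0.38) = 0.01571
DIC = [CO2*]/α₀ = 5.892×10^-5 / 0.01571 = 3.75 mmol/kg

DIC = 3.75 mmol/kg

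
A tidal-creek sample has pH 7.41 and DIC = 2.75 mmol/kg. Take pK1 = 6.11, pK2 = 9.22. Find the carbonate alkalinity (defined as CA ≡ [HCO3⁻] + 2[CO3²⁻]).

CA = [HCO3⁻] + 2[CO3²⁻] = (α₁ + 2α₂)·DIC
At pH 7.41: [H⁺]/K1 = 10^-1.30 = 0.050119, K2/[H⁺] = 10^-1.81 = 0.015488
α₁ = 1/(1 + 0.050119 + 0.015488) = 1/1.0656 = 0.9384; α₂ = α₁·K2/[H⁺] = 0.01453
α₁ + 2α₂ = 0.9675
CA = 0.9675 × 2.75 = 2.66 mmol/kg

CA = 2.66 mmol/kg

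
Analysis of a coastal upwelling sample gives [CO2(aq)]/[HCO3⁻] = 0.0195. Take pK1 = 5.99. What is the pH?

pH = 7.70

From K1 = [H⁺][HCO3⁻]/[CO2(aq)]:  pH = pK1 − log₁₀([CO2(aq)]/[HCO3⁻])
log₁₀(0.0195) = -1.710
pH = 5.99 − (-1.710) = 7.70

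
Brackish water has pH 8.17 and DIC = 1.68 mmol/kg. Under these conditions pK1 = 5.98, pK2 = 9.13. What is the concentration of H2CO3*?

[CO2*] = 9.72 μmol/kg

α₀ = 1 / (1 + K1/[H⁺] + K1K2/[H⁺]²) = 1 / (1 + 10^+2.19 + 10^+1.23)
   = 1 / (1 + 154.88 + 16.982) = 1/172.86 = 0.005785
[CO2*] = α₀ × DIC = 0.005785 × 1.68 = 0.00972 mmol/kg = 9.72 μmol/kg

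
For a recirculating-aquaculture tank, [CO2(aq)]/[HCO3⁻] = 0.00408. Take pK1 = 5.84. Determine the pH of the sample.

From K1 = [H⁺][HCO3⁻]/[CO2(aq)]:  pH = pK1 − log₁₀([CO2(aq)]/[HCO3⁻])
log₁₀(0.00408) = -2.389
pH = 5.84 − (-2.389) = 8.23

pH = 8.23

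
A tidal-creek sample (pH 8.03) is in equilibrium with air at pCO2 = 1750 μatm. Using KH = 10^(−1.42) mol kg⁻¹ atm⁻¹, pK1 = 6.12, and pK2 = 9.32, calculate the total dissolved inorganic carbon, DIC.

[CO2*] = KH · pCO2 = 10^(−1.42) × 1750×10^-6 = 6.653×10^-5 mol/kg
α₀ = 1/(1 + K1/[H⁺] + K1K2/[H⁺]²) = 1/(1 + 10^+1.91 + 10^+0.62) = 0.01157
DIC = [CO2*]/α₀ = 6.653×10^-5 / 0.01157 = 5.75 mmol/kg

DIC = 5.75 mmol/kg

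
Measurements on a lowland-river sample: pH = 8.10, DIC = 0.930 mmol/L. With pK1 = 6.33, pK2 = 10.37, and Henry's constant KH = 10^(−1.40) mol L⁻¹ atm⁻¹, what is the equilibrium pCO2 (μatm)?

α₀ = 1 / (1 + K1/[H⁺] + K1K2/[H⁺]²) = 1 / (1 + 10^+1.77 + 10^-0.50)
   = 1 / (1 + 58.884 + 0.31623) = 1/60.201 = 0.01661
[CO2*] = α₀ × DIC = 0.01661 × 0.930 = 0.01545 mmol/L = 15.45 μmol/L
pCO2 = [CO2*]/KH = 1.545×10^-5 / 3.981×10^-2 = 388 μatm

pCO2 = 388 μatm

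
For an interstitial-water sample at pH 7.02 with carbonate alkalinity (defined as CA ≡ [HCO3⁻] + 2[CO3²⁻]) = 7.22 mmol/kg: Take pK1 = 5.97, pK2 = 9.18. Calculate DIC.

DIC = 7.81 mmol/kg

CA = [HCO3⁻] + 2[CO3²⁻] = (α₁ + 2α₂)·DIC
At pH 7.02: [H⁺]/K1 = 10^-1.05 = 0.089125, K2/[H⁺] = 10^-2.16 = 0.0069183
α₁ = 1/(1 + 0.089125 + 0.0069183) = 1/1.0960 = 0.9124; α₂ = α₁·K2/[H⁺] = 0.006312
α₁ + 2α₂ = 0.9250
DIC = CA / (α₁ + 2α₂) = 7.22 / 0.9250 = 7.81 mmol/kg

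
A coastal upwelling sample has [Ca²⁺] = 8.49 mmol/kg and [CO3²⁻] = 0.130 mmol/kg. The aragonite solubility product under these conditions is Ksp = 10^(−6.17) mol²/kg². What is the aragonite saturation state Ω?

Ω = 1.63

Ksp = 10^(−6.17) = 6.761×10^-7
Ω = [Ca²⁺][CO3²⁻]/Ksp = (8.49×10^-3)(0.130×10^-3) / 6.761×10^-7 = 1.63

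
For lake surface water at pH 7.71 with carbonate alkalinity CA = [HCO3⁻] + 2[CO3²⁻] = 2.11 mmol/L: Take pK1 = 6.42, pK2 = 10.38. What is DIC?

CA = [HCO3⁻] + 2[CO3²⁻] = (α₁ + 2α₂)·DIC
At pH 7.71: [H⁺]/K1 = 10^-1.29 = 0.051286, K2/[H⁺] = 10^-2.67 = 0.0021380
α₁ = 1/(1 + 0.051286 + 0.0021380) = 1/1.0534 = 0.9493; α₂ = α₁·K2/[H⁺] = 0.002030
α₁ + 2α₂ = 0.9533
DIC = CA / (α₁ + 2α₂) = 2.11 / 0.9533 = 2.21 mmol/L

DIC = 2.21 mmol/L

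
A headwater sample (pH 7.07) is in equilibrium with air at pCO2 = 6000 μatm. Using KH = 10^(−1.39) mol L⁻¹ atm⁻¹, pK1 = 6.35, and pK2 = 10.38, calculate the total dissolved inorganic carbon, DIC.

[CO2*] = KH · pCO2 = 10^(−1.39) × 6000×10^-6 = 2.444×10^-4 mol/L
α₀ = 1/(1 + K1/[H⁺] + K1K2/[H⁺]²) = 1/(1 + 10^+0.72 + 10^-2.59) = 0.1600
DIC = [CO2*]/α₀ = 2.444×10^-4 / 0.1600 = 1.53 mmol/L

DIC = 1.53 mmol/L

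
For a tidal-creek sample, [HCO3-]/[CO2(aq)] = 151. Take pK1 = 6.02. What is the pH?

pH = 8.20

From K1 = [H⁺][HCO3-]/[CO2(aq)]:  pH = pK1 + log₁₀([HCO3-]/[CO2(aq)])
log₁₀(151) = +2.179
pH = 6.02 + (+2.179) = 8.20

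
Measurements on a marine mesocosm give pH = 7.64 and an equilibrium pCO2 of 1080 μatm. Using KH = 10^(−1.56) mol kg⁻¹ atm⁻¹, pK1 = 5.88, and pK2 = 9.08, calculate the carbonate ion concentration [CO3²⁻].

[CO3²⁻] = 0.0621 mmol/kg

[CO2*] = KH · pCO2 = 10^(−1.56) × 1080×10^-6 = 2.975×10^-5 mol/kg
α₀ = 1/(1 + K1/[H⁺] + K1K2/[H⁺]²) = 1/(1 + 10^+1.76 + 10^+0.32) = 0.01649
DIC = [CO2*]/α₀ = 2.975×10^-5 / 0.01649 = 1.804 mmol/kg
[CO3²⁻] = α₂·DIC; α₂ = 0.03446, so [CO3²⁻] = 0.03446 × 1.804 = 0.0621 mmol/kg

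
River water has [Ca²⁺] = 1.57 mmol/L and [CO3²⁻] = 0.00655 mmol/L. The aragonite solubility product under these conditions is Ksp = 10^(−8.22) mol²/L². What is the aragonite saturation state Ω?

Ksp = 10^(−8.22) = 6.026×10^-9
Ω = [Ca²⁺][CO3²⁻]/Ksp = (1.57×10^-3)(0.00655×10^-3) / 6.026×10^-9 = 1.71

Ω = 1.71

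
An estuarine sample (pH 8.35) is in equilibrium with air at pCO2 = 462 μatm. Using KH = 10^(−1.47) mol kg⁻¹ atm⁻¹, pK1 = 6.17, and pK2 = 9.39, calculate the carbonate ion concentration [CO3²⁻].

[CO2*] = KH · pCO2 = 10^(−1.47) × 462×10^-6 = 1.565×10^-5 mol/kg
α₀ = 1/(1 + K1/[H⁺] + K1K2/[H⁺]²) = 1/(1 + 10^+2.18 + 10^+1.14) = 0.006018
DIC = [CO2*]/α₀ = 1.565×10^-5 / 0.006018 = 2.601 mmol/kg
[CO3²⁻] = α₂·DIC; α₂ = 0.08308, so [CO3²⁻] = 0.08308 × 2.601 = 0.216 mmol/kg

[CO3²⁻] = 0.216 mmol/kg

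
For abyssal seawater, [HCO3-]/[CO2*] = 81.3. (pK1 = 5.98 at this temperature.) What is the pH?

From K1 = [H⁺][HCO3-]/[CO2*]:  pH = pK1 + log₁₀([HCO3-]/[CO2*])
log₁₀(81.3) = +1.910
pH = 5.98 + (+1.910) = 7.89

pH = 7.89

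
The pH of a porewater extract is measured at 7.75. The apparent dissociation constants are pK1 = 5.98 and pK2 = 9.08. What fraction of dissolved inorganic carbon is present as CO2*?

α₀ = 0.0160

α₀ = 1 / (1 + K1/[H⁺] + K1K2/[H⁺]²) = 1 / (1 + 10^+1.77 + 10^+0.44)
   = 1 / (1 + 58.884 + 2.7542) = 1/62.639 = 0.01596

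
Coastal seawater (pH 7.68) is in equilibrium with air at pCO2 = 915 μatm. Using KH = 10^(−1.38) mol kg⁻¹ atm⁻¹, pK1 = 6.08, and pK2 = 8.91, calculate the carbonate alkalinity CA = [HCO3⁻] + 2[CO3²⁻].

[CO2*] = KH · pCO2 = 10^(−1.38) × 915×10^-6 = 3.814×10^-5 mol/kg
α₀ = 1/(1 + K1/[H⁺] + K1K2/[H⁺]²) = 1/(1 + 10^+1.60 + 10^+0.37) = 0.02317
DIC = [CO2*]/α₀ = 3.814×10^-5 / 0.02317 = 1.646 mmol/kg
CA = (α₁ + 2α₂)·DIC = (0.9225 + 2×0.05432) × 1.646 = 1.70 mmol/kg

CA = 1.70 mmol/kg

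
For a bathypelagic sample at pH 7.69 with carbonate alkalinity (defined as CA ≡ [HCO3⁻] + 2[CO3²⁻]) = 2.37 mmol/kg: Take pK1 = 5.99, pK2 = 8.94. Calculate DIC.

CA = [HCO3⁻] + 2[CO3²⁻] = (α₁ + 2α₂)·DIC
At pH 7.69: [H⁺]/K1 = 10^-1.70 = 0.019953, K2/[H⁺] = 10^-1.25 = 0.056234
α₁ = 1/(1 + 0.019953 + 0.056234) = 1/1.0762 = 0.9292; α₂ = α₁·K2/[H⁺] = 0.05225
α₁ + 2α₂ = 1.0337
DIC = CA / (α₁ + 2α₂) = 2.37 / 1.0337 = 2.29 mmol/kg

DIC = 2.29 mmol/kg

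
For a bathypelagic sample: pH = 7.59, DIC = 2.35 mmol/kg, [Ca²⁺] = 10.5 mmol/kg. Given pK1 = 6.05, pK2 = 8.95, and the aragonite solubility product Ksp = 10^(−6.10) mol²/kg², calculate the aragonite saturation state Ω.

α₂ = 1 / (1 + [H⁺]/K2 + [H⁺]²/(K1K2)) = 1 / (1 + 10^+1.36 + 10^-0.18)
   = 1 / (1 + 22.909 + 0.66069) = 1/24.569 = 0.04070
[CO3²⁻] = α₂ × DIC = 0.04070 × 2.35 = 0.09565 mmol/kg
Ksp = 10^(−6.10) = 7.943×10^-7
Ω = [Ca²⁺][CO3²⁻]/Ksp = (10.5×10^-3)(9.565×10^-5) / 7.943×10^-7 = 1.26

Ω = 1.26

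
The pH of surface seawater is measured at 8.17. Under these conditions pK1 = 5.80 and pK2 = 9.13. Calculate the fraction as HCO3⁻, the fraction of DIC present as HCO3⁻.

α₁ = 0.898

α₁ = 1 / (1 + [H⁺]/K1 + K2/[H⁺]) = 1 / (1 + 10^-2.37 + 10^-0.96)
   = 1 / (1 + 0.0042658 + 0.10965) = 1/1.1139 = 0.8977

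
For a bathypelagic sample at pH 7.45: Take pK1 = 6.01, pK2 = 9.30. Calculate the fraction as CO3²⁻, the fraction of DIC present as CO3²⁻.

α₂ = 1 / (1 + [H⁺]/K2 + [H⁺]²/(K1K2)) = 1 / (1 + 10^+1.85 + 10^+0.41)
   = 1 / (1 + 70.795 + 2.5704) = 1/74.365 = 0.01345

α₂ = 0.0134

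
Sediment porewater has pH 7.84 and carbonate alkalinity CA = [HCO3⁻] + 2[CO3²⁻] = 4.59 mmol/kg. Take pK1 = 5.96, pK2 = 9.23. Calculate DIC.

CA = [HCO3⁻] + 2[CO3²⁻] = (α₁ + 2α₂)·DIC
At pH 7.84: [H⁺]/K1 = 10^-1.88 = 0.013183, K2/[H⁺] = 10^-1.39 = 0.040738
α₁ = 1/(1 + 0.013183 + 0.040738) = 1/1.0539 = 0.9488; α₂ = α₁·K2/[H⁺] = 0.03865
α₁ + 2α₂ = 1.0261
DIC = CA / (α₁ + 2α₂) = 4.59 / 1.0261 = 4.47 mmol/kg

DIC = 4.47 mmol/kg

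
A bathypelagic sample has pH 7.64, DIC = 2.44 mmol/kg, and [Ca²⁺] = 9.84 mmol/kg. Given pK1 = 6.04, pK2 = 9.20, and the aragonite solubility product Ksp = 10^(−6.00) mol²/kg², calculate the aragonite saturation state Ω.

α₂ = 1 / (1 + [H⁺]/K2 + [H⁺]²/(K1K2)) = 1 / (1 + 10^+1.56 + 10^-0.04)
   = 1 / (1 + 36.308 + 0.91201) = 1/38.220 = 0.02616
[CO3²⁻] = α₂ × DIC = 0.02616 × 2.44 = 0.06384 mmol/kg
Ksp = 10^(−6.00) = 1.000×10^-6
Ω = [Ca²⁺][CO3²⁻]/Ksp = (9.84×10^-3)(6.384×10^-5) / 1.000×10^-6 = 0.628

Ω = 0.628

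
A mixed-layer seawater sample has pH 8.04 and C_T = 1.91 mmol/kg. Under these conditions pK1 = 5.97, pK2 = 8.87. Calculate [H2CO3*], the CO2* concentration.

α₀ = 1 / (1 + K1/[H⁺] + K1K2/[H⁺]²) = 1 / (1 + 10^+2.07 + 10^+1.24)
   = 1 / (1 + 117.49 + 17.378) = 1/135.87 = 0.007360
[CO2*] = α₀ × DIC = 0.007360 × 1.91 = 0.0141 mmol/kg = 14.1 μmol/kg

[CO2*] = 14.1 μmol/kg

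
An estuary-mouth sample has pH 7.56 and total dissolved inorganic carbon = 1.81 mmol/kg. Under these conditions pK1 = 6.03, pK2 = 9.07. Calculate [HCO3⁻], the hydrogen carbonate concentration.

[HCO3⁻] = 1.71 mmol/kg

α₁ = 1 / (1 + [H⁺]/K1 + K2/[H⁺]) = 1 / (1 + 10^-1.53 + 10^-1.51)
   = 1 / (1 + 0.029512 + 0.030903) = 1/1.0604 = 0.9430
[HCO3⁻] = α₁ × DIC = 0.9430 × 1.81 = 1.71 mmol/kg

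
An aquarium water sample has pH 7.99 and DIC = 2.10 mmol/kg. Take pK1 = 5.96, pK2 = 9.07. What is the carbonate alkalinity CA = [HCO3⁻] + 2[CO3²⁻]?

CA = 2.24 mmol/kg

CA = [HCO3⁻] + 2[CO3²⁻] = (α₁ + 2α₂)·DIC
At pH 7.99: [H⁺]/K1 = 10^-2.03 = 0.0093325, K2/[H⁺] = 10^-1.08 = 0.083176
α₁ = 1/(1 + 0.0093325 + 0.083176) = 1/1.0925 = 0.9153; α₂ = α₁·K2/[H⁺] = 0.07613
α₁ + 2α₂ = 1.0676
CA = 1.0676 × 2.10 = 2.24 mmol/kg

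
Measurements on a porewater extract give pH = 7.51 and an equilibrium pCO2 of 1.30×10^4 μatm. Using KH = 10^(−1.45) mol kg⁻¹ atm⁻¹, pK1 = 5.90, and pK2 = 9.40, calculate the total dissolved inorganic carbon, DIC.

DIC = 19.5 mmol/kg

[CO2*] = KH · pCO2 = 10^(−1.45) × 1.30×10^4×10^-6 = 4.613×10^-4 mol/kg
α₀ = 1/(1 + K1/[H⁺] + K1K2/[H⁺]²) = 1/(1 + 10^+1.61 + 10^-0.28) = 0.02366
DIC = [CO2*]/α₀ = 4.613×10^-4 / 0.02366 = 19.5 mmol/kg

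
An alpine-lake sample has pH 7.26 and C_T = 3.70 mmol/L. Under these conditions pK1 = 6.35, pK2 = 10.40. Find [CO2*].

α₀ = 1 / (1 + K1/[H⁺] + K1K2/[H⁺]²) = 1 / (1 + 10^+0.91 + 10^-2.23)
   = 1 / (1 + 8.1283 + 0.0058884) = 1/9.1342 = 0.1095
[CO2*] = α₀ × DIC = 0.1095 × 3.70 = 0.405 mmol/L

[CO2*] = 0.405 mmol/L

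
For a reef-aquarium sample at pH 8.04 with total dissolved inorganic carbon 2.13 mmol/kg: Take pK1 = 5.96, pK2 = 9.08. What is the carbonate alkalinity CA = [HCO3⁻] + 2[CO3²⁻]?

CA = 2.29 mmol/kg

CA = [HCO3⁻] + 2[CO3²⁻] = (α₁ + 2α₂)·DIC
At pH 8.04: [H⁺]/K1 = 10^-2.08 = 0.0083176, K2/[H⁺] = 10^-1.04 = 0.091201
α₁ = 1/(1 + 0.0083176 + 0.091201) = 1/1.0995 = 0.9095; α₂ = α₁·K2/[H⁺] = 0.08295
α₁ + 2α₂ = 1.0754
CA = 1.0754 × 2.13 = 2.29 mmol/kg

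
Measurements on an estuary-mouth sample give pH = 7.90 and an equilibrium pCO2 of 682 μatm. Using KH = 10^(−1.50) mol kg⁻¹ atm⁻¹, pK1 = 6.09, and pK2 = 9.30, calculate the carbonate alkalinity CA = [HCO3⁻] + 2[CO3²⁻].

[CO2*] = KH · pCO2 = 10^(−1.50) × 682×10^-6 = 2.157×10^-5 mol/kg
α₀ = 1/(1 + K1/[H⁺] + K1K2/[H⁺]²) = 1/(1 + 10^+1.81 + 10^+0.41) = 0.01468
DIC = [CO2*]/α₀ = 2.157×10^-5 / 0.01468 = 1.469 mmol/kg
CA = (α₁ + 2α₂)·DIC = (0.9476 + 2×0.03772) × 1.469 = 1.50 mmol/kg

CA = 1.50 mmol/kg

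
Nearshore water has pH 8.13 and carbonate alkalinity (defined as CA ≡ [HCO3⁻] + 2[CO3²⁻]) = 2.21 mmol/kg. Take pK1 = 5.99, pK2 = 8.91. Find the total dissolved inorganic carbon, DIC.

DIC = 1.95 mmol/kg

CA = [HCO3⁻] + 2[CO3²⁻] = (α₁ + 2α₂)·DIC
At pH 8.13: [H⁺]/K1 = 10^-2.14 = 0.0072444, K2/[H⁺] = 10^-0.78 = 0.16596
α₁ = 1/(1 + 0.0072444 + 0.16596) = 1/1.1732 = 0.8524; α₂ = α₁·K2/[H⁺] = 0.1415
α₁ + 2α₂ = 1.1353
DIC = CA / (α₁ + 2α₂) = 2.21 / 1.1353 = 1.95 mmol/kg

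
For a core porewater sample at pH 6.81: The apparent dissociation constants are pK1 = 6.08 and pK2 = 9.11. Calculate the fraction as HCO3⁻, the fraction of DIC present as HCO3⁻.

α₁ = 0.839

α₁ = 1 / (1 + [H⁺]/K1 + K2/[H⁺]) = 1 / (1 + 10^-0.73 + 10^-2.30)
   = 1 / (1 + 0.18621 + 0.0050119) = 1/1.1912 = 0.8395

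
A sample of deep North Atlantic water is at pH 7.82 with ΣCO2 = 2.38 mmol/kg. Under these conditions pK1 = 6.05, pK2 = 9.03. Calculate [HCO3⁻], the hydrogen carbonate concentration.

[HCO3⁻] = 2.21 mmol/kg

α₁ = 1 / (1 + [H⁺]/K1 + K2/[H⁺]) = 1 / (1 + 10^-1.77 + 10^-1.21)
   = 1 / (1 + 0.016982 + 0.061660) = 1/1.0786 = 0.9271
[HCO3⁻] = α₁ × DIC = 0.9271 × 2.38 = 2.21 mmol/kg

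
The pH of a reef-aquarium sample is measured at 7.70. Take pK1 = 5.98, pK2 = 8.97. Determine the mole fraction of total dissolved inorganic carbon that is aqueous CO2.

α₀ = 0.0178

α₀ = 1 / (1 + K1/[H⁺] + K1K2/[H⁺]²) = 1 / (1 + 10^+1.72 + 10^+0.45)
   = 1 / (1 + 52.481 + 2.8184) = 1/56.299 = 0.01776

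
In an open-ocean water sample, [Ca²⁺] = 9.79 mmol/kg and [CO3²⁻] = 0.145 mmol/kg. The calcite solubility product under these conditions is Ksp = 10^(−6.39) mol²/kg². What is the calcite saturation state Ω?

Ω = 3.48

Ksp = 10^(−6.39) = 4.074×10^-7
Ω = [Ca²⁺][CO3²⁻]/Ksp = (9.79×10^-3)(0.145×10^-3) / 4.074×10^-7 = 3.48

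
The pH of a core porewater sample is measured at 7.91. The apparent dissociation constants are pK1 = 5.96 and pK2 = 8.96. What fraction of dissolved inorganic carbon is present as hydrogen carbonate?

α₁ = 0.909

α₁ = 1 / (1 + [H⁺]/K1 + K2/[H⁺]) = 1 / (1 + 10^-1.95 + 10^-1.05)
   = 1 / (1 + 0.011220 + 0.089125) = 1/1.1003 = 0.9088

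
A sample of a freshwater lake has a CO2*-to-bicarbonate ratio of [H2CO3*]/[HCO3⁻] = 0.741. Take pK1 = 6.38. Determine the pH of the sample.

pH = 6.51

From K1 = [H⁺][HCO3⁻]/[H2CO3*]:  pH = pK1 − log₁₀([H2CO3*]/[HCO3⁻])
log₁₀(0.741) = -0.130
pH = 6.38 − (-0.130) = 6.51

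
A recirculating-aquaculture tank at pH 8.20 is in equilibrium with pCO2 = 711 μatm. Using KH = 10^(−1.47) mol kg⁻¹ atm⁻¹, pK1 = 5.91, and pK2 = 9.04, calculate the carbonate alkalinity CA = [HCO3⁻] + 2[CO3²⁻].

[CO2*] = KH · pCO2 = 10^(−1.47) × 711×10^-6 = 2.409×10^-5 mol/kg
α₀ = 1/(1 + K1/[H⁺] + K1K2/[H⁺]²) = 1/(1 + 10^+2.29 + 10^+1.45) = 0.004461
DIC = [CO2*]/α₀ = 2.409×10^-5 / 0.004461 = 5.401 mmol/kg
CA = (α₁ + 2α₂)·DIC = (0.8698 + 2×0.1257) × 5.401 = 6.06 mmol/kg

CA = 6.06 mmol/kg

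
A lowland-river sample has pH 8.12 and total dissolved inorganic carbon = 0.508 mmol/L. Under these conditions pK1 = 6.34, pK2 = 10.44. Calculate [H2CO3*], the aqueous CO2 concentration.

α₀ = 1 / (1 + K1/[H⁺] + K1K2/[H⁺]²) = 1 / (1 + 10^+1.78 + 10^-0.54)
   = 1 / (1 + 60.256 + 0.28840) = 1/61.544 = 0.01625
[CO2*] = α₀ × DIC = 0.01625 × 0.508 = 0.00825 mmol/L = 8.25 μmol/L

[CO2*] = 8.25 μmol/L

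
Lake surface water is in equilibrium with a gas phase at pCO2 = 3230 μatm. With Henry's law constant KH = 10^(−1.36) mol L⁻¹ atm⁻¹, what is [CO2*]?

[CO2*] = 141 μmol/L

KH = 10^(−1.36) = 4.365×10^-2 mol L⁻¹ atm⁻¹
[CO2*] = KH · pCO2 = 4.365×10^-2 × 3230×10^-6 atm = 1.41×10^-4 mol/L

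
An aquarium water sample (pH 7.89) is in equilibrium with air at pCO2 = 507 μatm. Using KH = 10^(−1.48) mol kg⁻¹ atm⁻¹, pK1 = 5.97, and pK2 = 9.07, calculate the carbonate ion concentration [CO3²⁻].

[CO3²⁻] = 0.0923 mmol/kg

[CO2*] = KH · pCO2 = 10^(−1.48) × 507×10^-6 = 1.679×10^-5 mol/kg
α₀ = 1/(1 + K1/[H⁺] + K1K2/[H⁺]²) = 1/(1 + 10^+1.92 + 10^+0.74) = 0.01115
DIC = [CO2*]/α₀ = 1.679×10^-5 / 0.01115 = 1.505 mmol/kg
[CO3²⁻] = α₂·DIC; α₂ = 0.06128, so [CO3²⁻] = 0.06128 × 1.505 = 0.0923 mmol/kg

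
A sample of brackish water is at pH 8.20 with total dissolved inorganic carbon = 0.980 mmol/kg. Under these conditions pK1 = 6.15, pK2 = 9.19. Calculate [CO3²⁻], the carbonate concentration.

α₂ = 1 / (1 + [H⁺]/K2 + [H⁺]²/(K1K2)) = 1 / (1 + 10^+0.99 + 10^-1.06)
   = 1 / (1 + 9.7724 + 0.087096) = 1/10.859 = 0.09209
[CO3²⁻] = α₂ × DIC = 0.09209 × 0.980 = 0.0902 mmol/kg

[CO3²⁻] = 0.0902 mmol/kg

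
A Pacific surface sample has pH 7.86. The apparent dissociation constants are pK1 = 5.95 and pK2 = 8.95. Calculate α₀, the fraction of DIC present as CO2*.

α₀ = 0.0112

α₀ = 1 / (1 + K1/[H⁺] + K1K2/[H⁺]²) = 1 / (1 + 10^+1.91 + 10^+0.82)
   = 1 / (1 + 81.283 + 6.6069) = 1/88.890 = 0.01125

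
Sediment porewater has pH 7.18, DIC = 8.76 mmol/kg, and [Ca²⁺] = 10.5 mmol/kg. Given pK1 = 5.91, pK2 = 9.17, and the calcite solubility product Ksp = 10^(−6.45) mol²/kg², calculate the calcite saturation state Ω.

α₂ = 1 / (1 + [H⁺]/K2 + [H⁺]²/(K1K2)) = 1 / (1 + 10^+1.99 + 10^+0.72)
   = 1 / (1 + 97.724 + 5.2481) = 1/103.97 = 0.009618
[CO3²⁻] = α₂ × DIC = 0.009618 × 8.76 = 0.08425 mmol/kg
Ksp = 10^(−6.45) = 3.548×10^-7
Ω = [Ca²⁺][CO3²⁻]/Ksp = (10.5×10^-3)(8.425×10^-5) / 3.548×10^-7 = 2.49

Ω = 2.49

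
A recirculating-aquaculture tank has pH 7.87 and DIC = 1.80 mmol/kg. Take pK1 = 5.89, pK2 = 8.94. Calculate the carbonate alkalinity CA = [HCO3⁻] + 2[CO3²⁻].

CA = 1.92 mmol/kg

CA = [HCO3⁻] + 2[CO3²⁻] = (α₁ + 2α₂)·DIC
At pH 7.87: [H⁺]/K1 = 10^-1.98 = 0.010471, K2/[H⁺] = 10^-1.07 = 0.085114
α₁ = 1/(1 + 0.010471 + 0.085114) = 1/1.0956 = 0.9128; α₂ = α₁·K2/[H⁺] = 0.07769
α₁ + 2α₂ = 1.0681
CA = 1.0681 × 1.80 = 1.92 mmol/kg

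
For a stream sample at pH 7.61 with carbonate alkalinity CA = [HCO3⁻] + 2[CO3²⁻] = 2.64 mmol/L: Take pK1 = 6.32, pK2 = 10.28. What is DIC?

DIC = 2.77 mmol/L

CA = [HCO3⁻] + 2[CO3²⁻] = (α₁ + 2α₂)·DIC
At pH 7.61: [H⁺]/K1 = 10^-1.29 = 0.051286, K2/[H⁺] = 10^-2.67 = 0.0021380
α₁ = 1/(1 + 0.051286 + 0.0021380) = 1/1.0534 = 0.9493; α₂ = α₁·K2/[H⁺] = 0.002030
α₁ + 2α₂ = 0.9533
DIC = CA / (α₁ + 2α₂) = 2.64 / 0.9533 = 2.77 mmol/L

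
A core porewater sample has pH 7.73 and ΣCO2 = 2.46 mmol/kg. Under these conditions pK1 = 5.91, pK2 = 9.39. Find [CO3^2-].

α₂ = 1 / (1 + [H⁺]/K2 + [H⁺]²/(K1K2)) = 1 / (1 + 10^+1.66 + 10^-0.16)
   = 1 / (1 + 45.709 + 0.69183) = 1/47.401 = 0.02110
[CO3²⁻] = α₂ × DIC = 0.02110 × 2.46 = 0.0519 mmol/kg

[CO3²⁻] = 0.0519 mmol/kg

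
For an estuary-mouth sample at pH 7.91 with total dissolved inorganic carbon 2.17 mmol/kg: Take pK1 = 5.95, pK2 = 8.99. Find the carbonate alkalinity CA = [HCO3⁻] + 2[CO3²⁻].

CA = 2.31 mmol/kg

CA = [HCO3⁻] + 2[CO3²⁻] = (α₁ + 2α₂)·DIC
At pH 7.91: [H⁺]/K1 = 10^-1.96 = 0.010965, K2/[H⁺] = 10^-1.08 = 0.083176
α₁ = 1/(1 + 0.010965 + 0.083176) = 1/1.0941 = 0.9140; α₂ = α₁·K2/[H⁺] = 0.07602
α₁ + 2α₂ = 1.0660
CA = 1.0660 × 2.17 = 2.31 mmol/kg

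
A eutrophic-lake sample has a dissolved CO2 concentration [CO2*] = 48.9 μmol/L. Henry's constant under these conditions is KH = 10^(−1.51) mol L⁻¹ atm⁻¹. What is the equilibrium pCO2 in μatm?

pCO2 = 1580 μatm

KH = 10^(−1.51) = 3.090×10^-2 mol L⁻¹ atm⁻¹
pCO2 = [CO2*]/KH = 48.9×10^-6 / 3.090×10^-2 = 1.58×10^-3 atm = 1580 μatm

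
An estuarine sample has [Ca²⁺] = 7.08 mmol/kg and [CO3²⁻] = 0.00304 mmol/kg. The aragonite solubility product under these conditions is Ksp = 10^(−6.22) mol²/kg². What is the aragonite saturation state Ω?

Ω = 0.0357

Ksp = 10^(−6.22) = 6.026×10^-7
Ω = [Ca²⁺][CO3²⁻]/Ksp = (7.08×10^-3)(0.00304×10^-3) / 6.026×10^-7 = 0.0357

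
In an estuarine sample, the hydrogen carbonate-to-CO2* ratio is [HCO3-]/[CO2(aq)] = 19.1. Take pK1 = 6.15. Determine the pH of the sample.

From K1 = [H⁺][HCO3-]/[CO2(aq)]:  pH = pK1 + log₁₀([HCO3-]/[CO2(aq)])
log₁₀(19.1) = +1.281
pH = 6.15 + (+1.281) = 7.43

pH = 7.43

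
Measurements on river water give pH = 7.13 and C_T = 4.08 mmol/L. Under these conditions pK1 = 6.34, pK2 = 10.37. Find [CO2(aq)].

[CO2*] = 0.569 mmol/L

α₀ = 1 / (1 + K1/[H⁺] + K1K2/[H⁺]²) = 1 / (1 + 10^+0.79 + 10^-2.45)
   = 1 / (1 + 6.1660 + 0.0035481) = 1/7.1695 = 0.1395
[CO2*] = α₀ × DIC = 0.1395 × 4.08 = 0.569 mmol/L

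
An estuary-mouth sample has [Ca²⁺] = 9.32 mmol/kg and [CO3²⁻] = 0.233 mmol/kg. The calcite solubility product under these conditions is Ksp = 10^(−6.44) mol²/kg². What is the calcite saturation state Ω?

Ω = 5.98

Ksp = 10^(−6.44) = 3.631×10^-7
Ω = [Ca²⁺][CO3²⁻]/Ksp = (9.32×10^-3)(0.233×10^-3) / 3.631×10^-7 = 5.98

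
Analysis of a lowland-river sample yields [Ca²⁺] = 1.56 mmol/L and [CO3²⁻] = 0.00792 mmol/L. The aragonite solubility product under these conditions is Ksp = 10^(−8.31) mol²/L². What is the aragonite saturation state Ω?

Ω = 2.52

Ksp = 10^(−8.31) = 4.898×10^-9
Ω = [Ca²⁺][CO3²⁻]/Ksp = (1.56×10^-3)(0.00792×10^-3) / 4.898×10^-9 = 2.52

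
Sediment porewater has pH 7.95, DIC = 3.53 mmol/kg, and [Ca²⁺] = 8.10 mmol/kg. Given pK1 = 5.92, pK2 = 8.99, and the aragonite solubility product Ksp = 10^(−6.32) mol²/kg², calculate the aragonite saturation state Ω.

Ω = 4.95

α₂ = 1 / (1 + [H⁺]/K2 + [H⁺]²/(K1K2)) = 1 / (1 + 10^+1.04 + 10^-0.99)
   = 1 / (1 + 10.965 + 0.10233) = 1/12.067 = 0.08287
[CO3²⁻] = α₂ × DIC = 0.08287 × 3.53 = 0.2925 mmol/kg
Ksp = 10^(−6.32) = 4.786×10^-7
Ω = [Ca²⁺][CO3²⁻]/Ksp = (8.10×10^-3)(2.925×10^-4) / 4.786×10^-7 = 4.95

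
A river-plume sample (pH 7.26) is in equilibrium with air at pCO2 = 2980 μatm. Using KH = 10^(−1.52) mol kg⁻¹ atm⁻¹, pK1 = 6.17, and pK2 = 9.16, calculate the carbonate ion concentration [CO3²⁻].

[CO2*] = KH · pCO2 = 10^(−1.52) × 2980×10^-6 = 8.999×10^-5 mol/kg
α₀ = 1/(1 + K1/[H⁺] + K1K2/[H⁺]²) = 1/(1 + 10^+1.09 + 10^-0.81) = 0.07431
DIC = [CO2*]/α₀ = 8.999×10^-5 / 0.07431 = 1.211 mmol/kg
[CO3²⁻] = α₂·DIC; α₂ = 0.01151, so [CO3²⁻] = 0.01151 × 1.211 = 0.0139 mmol/kg = 13.9 μmol/kg

[CO3²⁻] = 13.9 μmol/kg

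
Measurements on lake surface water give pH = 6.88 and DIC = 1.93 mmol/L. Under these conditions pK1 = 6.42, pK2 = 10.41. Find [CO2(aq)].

[CO2*] = 0.497 mmol/L

α₀ = 1 / (1 + K1/[H⁺] + K1K2/[H⁺]²) = 1 / (1 + 10^+0.46 + 10^-3.07)
   = 1 / (1 + 2.8840 + 0.00085114) = 1/3.8849 = 0.2574
[CO2*] = α₀ × DIC = 0.2574 × 1.93 = 0.497 mmol/L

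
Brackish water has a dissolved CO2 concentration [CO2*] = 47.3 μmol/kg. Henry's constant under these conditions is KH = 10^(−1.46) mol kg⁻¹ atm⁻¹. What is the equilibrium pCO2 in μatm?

pCO2 = 1360 μatm

KH = 10^(−1.46) = 3.467×10^-2 mol kg⁻¹ atm⁻¹
pCO2 = [CO2*]/KH = 47.3×10^-6 / 3.467×10^-2 = 1.36×10^-3 atm = 1360 μatm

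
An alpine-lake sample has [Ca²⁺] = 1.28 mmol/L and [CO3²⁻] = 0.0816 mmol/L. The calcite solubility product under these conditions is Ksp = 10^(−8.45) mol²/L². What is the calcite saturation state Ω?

Ksp = 10^(−8.45) = 3.548×10^-9
Ω = [Ca²⁺][CO3²⁻]/Ksp = (1.28×10^-3)(0.0816×10^-3) / 3.548×10^-9 = 29.4

Ω = 29.4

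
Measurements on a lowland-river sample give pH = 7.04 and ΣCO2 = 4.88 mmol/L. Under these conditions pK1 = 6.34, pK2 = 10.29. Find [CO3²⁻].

α₂ = 1 / (1 + [H⁺]/K2 + [H⁺]²/(K1K2)) = 1 / (1 + 10^+3.25 + 10^+2.55)
   = 1 / (1 + 1778.3 + 354.81) = 1/2134.1 = 0.0004686
[CO3²⁻] = α₂ × DIC = 0.0004686 × 4.88 = 0.00229 mmol/L = 2.29 μmol/L

[CO3²⁻] = 2.29 μmol/L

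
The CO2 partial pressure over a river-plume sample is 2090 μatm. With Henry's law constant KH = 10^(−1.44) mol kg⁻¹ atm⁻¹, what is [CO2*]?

KH = 10^(−1.44) = 3.631×10^-2 mol kg⁻¹ atm⁻¹
[CO2*] = KH · pCO2 = 3.631×10^-2 × 2090×10^-6 atm = 7.59×10^-5 mol/kg

[CO2*] = 75.9 μmol/kg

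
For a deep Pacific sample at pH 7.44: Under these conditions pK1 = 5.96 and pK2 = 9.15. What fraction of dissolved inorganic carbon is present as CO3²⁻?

α₂ = 1 / (1 + [H⁺]/K2 + [H⁺]²/(K1K2)) = 1 / (1 + 10^+1.71 + 10^+0.23)
   = 1 / (1 + 51.286 + 1.6982) = 1/53.984 = 0.01852

α₂ = 0.0185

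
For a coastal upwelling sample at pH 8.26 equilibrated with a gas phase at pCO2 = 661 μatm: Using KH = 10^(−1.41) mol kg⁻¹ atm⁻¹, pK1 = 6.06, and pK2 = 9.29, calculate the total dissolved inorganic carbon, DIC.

DIC = 4.48 mmol/kg

[CO2*] = KH · pCO2 = 10^(−1.41) × 661×10^-6 = 2.572×10^-5 mol/kg
α₀ = 1/(1 + K1/[H⁺] + K1K2/[H⁺]²) = 1/(1 + 10^+2.20 + 10^+1.17) = 0.005738
DIC = [CO2*]/α₀ = 2.572×10^-5 / 0.005738 = 4.48 mmol/kg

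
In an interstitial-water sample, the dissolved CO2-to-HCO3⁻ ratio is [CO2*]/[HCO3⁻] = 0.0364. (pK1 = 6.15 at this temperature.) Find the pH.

From K1 = [H⁺][HCO3⁻]/[CO2*]:  pH = pK1 − log₁₀([CO2*]/[HCO3⁻])
log₁₀(0.0364) = -1.439
pH = 6.15 − (-1.439) = 7.59

pH = 7.59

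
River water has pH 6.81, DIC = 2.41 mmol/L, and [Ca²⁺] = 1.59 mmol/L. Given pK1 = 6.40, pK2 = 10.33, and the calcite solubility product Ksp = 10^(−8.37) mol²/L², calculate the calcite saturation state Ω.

α₂ = 1 / (1 + [H⁺]/K2 + [H⁺]²/(K1K2)) = 1 / (1 + 10^+3.52 + 10^+3.11)
   = 1 / (1 + 3311.3 + 1288.2) = 1/4600.6 = 0.0002174
[CO3²⁻] = α₂ × DIC = 0.0002174 × 2.41 = 0.0005238 mmol/L = 0.5238 μmol/L
Ksp = 10^(−8.37) = 4.266×10^-9
Ω = [Ca²⁺][CO3²⁻]/Ksp = (1.59×10^-3)(5.238×10^-7) / 4.266×10^-9 = 0.195

Ω = 0.195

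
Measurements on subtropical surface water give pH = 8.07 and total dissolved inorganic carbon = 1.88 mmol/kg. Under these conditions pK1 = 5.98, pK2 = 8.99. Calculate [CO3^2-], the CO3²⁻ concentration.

α₂ = 1 / (1 + [H⁺]/K2 + [H⁺]²/(K1K2)) = 1 / (1 + 10^+0.92 + 10^-1.17)
   = 1 / (1 + 8.3176 + 0.067608) = 1/9.3852 = 0.1066
[CO3²⁻] = α₂ × DIC = 0.1066 × 1.88 = 0.200 mmol/kg

[CO3²⁻] = 0.200 mmol/kg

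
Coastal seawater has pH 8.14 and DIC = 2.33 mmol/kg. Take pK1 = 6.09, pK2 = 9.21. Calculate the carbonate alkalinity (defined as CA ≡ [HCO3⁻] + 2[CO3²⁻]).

CA = 2.49 mmol/kg

CA = [HCO3⁻] + 2[CO3²⁻] = (α₁ + 2α₂)·DIC
At pH 8.14: [H⁺]/K1 = 10^-2.05 = 0.0089125, K2/[H⁺] = 10^-1.07 = 0.085114
α₁ = 1/(1 + 0.0089125 + 0.085114) = 1/1.0940 = 0.9141; α₂ = α₁·K2/[H⁺] = 0.07780
α₁ + 2α₂ = 1.0697
CA = 1.0697 × 2.33 = 2.49 mmol/kg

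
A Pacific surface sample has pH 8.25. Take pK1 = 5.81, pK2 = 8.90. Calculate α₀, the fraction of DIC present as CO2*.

α₀ = 0.00296

α₀ = 1 / (1 + K1/[H⁺] + K1K2/[H⁺]²) = 1 / (1 + 10^+2.44 + 10^+1.79)
   = 1 / (1 + 275.42 + 61.660) = 1/338.08 = 0.002958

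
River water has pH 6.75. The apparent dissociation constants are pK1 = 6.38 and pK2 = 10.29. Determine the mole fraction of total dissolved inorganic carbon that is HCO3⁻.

α₁ = 1 / (1 + [H⁺]/K1 + K2/[H⁺]) = 1 / (1 + 10^-0.37 + 10^-3.54)
   = 1 / (1 + 0.42658 + 0.00028840) = 1/1.4269 = 0.7008

α₁ = 0.701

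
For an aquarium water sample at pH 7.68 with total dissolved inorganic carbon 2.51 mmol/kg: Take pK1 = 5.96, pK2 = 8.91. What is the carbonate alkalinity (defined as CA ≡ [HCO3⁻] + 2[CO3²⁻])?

CA = 2.60 mmol/kg

CA = [HCO3⁻] + 2[CO3²⁻] = (α₁ + 2α₂)·DIC
At pH 7.68: [H⁺]/K1 = 10^-1.72 = 0.019055, K2/[H⁺] = 10^-1.23 = 0.058884
α₁ = 1/(1 + 0.019055 + 0.058884) = 1/1.0779 = 0.9277; α₂ = α₁·K2/[H⁺] = 0.05463
α₁ + 2α₂ = 1.0369
CA = 1.0369 × 2.51 = 2.60 mmol/kg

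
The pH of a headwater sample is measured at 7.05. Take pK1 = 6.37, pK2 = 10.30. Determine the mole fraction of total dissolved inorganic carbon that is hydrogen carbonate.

α₁ = 0.827

α₁ = 1 / (1 + [H⁺]/K1 + K2/[H⁺]) = 1 / (1 + 10^-0.68 + 10^-3.25)
   = 1 / (1 + 0.20893 + 0.00056234) = 1/1.2095 = 0.8268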